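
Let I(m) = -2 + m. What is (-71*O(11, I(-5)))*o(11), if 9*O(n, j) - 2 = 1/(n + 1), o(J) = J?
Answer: -19525/108 ≈ -180.79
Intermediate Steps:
O(n, j) = 2/9 + 1/(9*(1 + n)) (O(n, j) = 2/9 + 1/(9*(n + 1)) = 2/9 + 1/(9*(1 + n)))
(-71*O(11, I(-5)))*o(11) = -71*(3 + 2*11)/(9*(1 + 11))*11 = -71*(3 + 22)/(9*12)*11 = -71*25/(9*12)*11 = -71*25/108*11 = -1775/108*11 = -19525/108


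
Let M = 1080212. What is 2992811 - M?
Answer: 1912599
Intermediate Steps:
2992811 - M = 2992811 - 1*1080212 = 2992811 - 1080212 = 1912599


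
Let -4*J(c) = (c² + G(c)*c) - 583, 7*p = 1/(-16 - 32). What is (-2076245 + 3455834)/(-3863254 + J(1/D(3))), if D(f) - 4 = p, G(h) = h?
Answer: -3317725760348/9290255184603 ≈ -0.35712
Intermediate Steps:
p = -1/336 (p = 1/(7*(-16 - 32)) = (⅐)/(-48) = (⅐)*(-1/48) = -1/336 ≈ -0.0029762)
D(f) = 1343/336 (D(f) = 4 - 1/336 = 1343/336)
J(c) = 583/4 - c²/2 (J(c) = -((c² + c*c) - 583)/4 = -((c² + c²) - 583)/4 = -(2*c² - 583)/4 = -(-583 + 2*c²)/4 = 583/4 - c²/2)
(-2076245 + 3455834)/(-3863254 + J(1/D(3))) = (-2076245 + 3455834)/(-3863254 + (583/4 - (1/(1343/336))²/2)) = 1379589/(-3863254 + (583/4 - (336/1343)²/2)) = 1379589/(-3863254 + (583/4 - ½*112896/1803649)) = 1379589/(-3863254 + (583/4 - 56448/1803649)) = 1379589/(-3863254 + 1051301575/7214596) = 1379589/(-27870765553809/7214596) = 1379589*(-7214596/27870765553809) = -3317725760348/9290255184603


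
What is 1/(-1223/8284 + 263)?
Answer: 8284/2177469 ≈ 0.0038044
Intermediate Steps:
1/(-1223/8284 + 263) = 1/(2177469/8284) = 8284/2177469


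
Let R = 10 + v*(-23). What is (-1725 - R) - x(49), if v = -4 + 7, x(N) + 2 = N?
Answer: -1713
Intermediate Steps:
x(N) = -2 + N
v = 3
R = -59 (R = 10 + 3*(-23) = 10 - 69 = -59)
(-1725 - R) - x(49) = (-1725 - 1*(-59)) - (-2 + 49) = (-1725 + 59) - 1*47 = -1666 - 47 = -1713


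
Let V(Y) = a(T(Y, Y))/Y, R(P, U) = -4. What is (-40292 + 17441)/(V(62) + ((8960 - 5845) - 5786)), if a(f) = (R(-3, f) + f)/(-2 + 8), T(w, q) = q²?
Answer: 708381/82481 ≈ 8.5884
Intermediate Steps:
a(f) = -⅔ + f/6 (a(f) = (-4 + f)/(-2 + 8) = (-4 + f)/6 = (-4 + f)*(⅙) = -⅔ + f/6)
V(Y) = (-⅔ + Y²/6)/Y
(-40292 + 17441)/(V(62) + ((8960 - 5845) - 5786)) = (-40292 + 17441)/((⅙)*(-4 + 62²)/62 + ((8960 - 5845) - 5786)) = -22851/((⅙)*(1/62)*(-4 + 3844) + (3115 - 5786)) = -22851/((⅙)*(1/62)*3840 - 2671) = -22851/(320/31 - 2671) = -22851/(-82481/31) = -22851*(-31/82481) = 708381/82481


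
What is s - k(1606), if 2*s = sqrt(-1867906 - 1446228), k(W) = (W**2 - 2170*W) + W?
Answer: 904178 + I*sqrt(3314134)/2 ≈ 9.0418e+5 + 910.24*I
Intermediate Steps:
k(W) = W**2 - 2169*W
s = I*sqrt(3314134)/2 (s = sqrt(-1867906 - 1446228)/2 = sqrt(-3314134)/2 = (I*sqrt(3314134))/2 = I*sqrt(3314134)/2 ≈ 910.24*I)
s - k(1606) = I*sqrt(3314134)/2 - 1606*(-2169 + 1606) = I*sqrt(3314134)/2 - 1606*(-563) = I*sqrt(3314134)/2 - 1*(-904178) = I*sqrt(3314134)/2 + 904178 = 904178 + I*sqrt(3314134)/2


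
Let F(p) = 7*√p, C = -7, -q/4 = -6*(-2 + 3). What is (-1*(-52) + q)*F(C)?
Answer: 532*I*√7 ≈ 1407.5*I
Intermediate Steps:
q = 24 (q = -(-24)*(-2 + 3) = -(-24) = -4*(-6) = 24)
(-1*(-52) + q)*F(C) = (-1*(-52) + 24)*(7*√(-7)) = (52 + 24)*(7*(I*√7)) = 76*(7*I*√7) = 532*I*√7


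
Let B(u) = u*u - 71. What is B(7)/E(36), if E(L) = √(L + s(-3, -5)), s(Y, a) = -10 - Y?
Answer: -22*√29/29 ≈ -4.0853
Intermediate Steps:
B(u) = -71 + u² (B(u) = u² - 71 = -71 + u²)
E(L) = √(-7 + L) (E(L) = √(L + (-10 - 1*(-3))) = √(L + (-10 + 3)) = √(L - 7) = √(-7 + L))
B(7)/E(36) = (-71 + 7²)/(√(-7 + 36)) = (-71 + 49)/(√29) = -22*√29/29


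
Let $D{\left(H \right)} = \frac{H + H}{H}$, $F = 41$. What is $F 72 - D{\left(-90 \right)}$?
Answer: $2950$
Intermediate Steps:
$D{\left(H \right)} = 2$ ($D{\left(H \right)} = \frac{2 H}{H} = 2$)
$F 72 - D{\left(-90 \right)} = 41 \cdot 72 - 2 = 2952 - 2 = 2950$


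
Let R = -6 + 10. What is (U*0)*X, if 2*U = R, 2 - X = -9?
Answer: 0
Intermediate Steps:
X = 11 (X = 2 - 1*(-9) = 2 + 9 = 11)
R = 4
U = 2 (U = (1/2)*4 = 2)
(U*0)*X = (2*0)*11 = 0*11 = 0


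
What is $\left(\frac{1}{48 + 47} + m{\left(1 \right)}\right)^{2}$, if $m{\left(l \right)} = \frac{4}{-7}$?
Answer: $\frac{139129}{442225} \approx 0.31461$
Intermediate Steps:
$m{\left(l \right)} = - \frac{4}{7}$ ($m{\left(l \right)} = 4 \left(- \frac{1}{7}\right) = - \frac{4}{7}$)
$\left(\frac{1}{48 + 47} + m{\left(1 \right)}\right)^{2} = \left(\frac{1}{48 + 47} - \frac{4}{7}\right)^{2} = \left(\frac{1}{95} - \frac{4}{7}\right)^{2} = \left(- \frac{373}{665}\right)^{2} = \frac{139129}{442225}$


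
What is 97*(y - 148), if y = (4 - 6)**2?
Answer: -13968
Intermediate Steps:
y = 4 (y = (-2)**2 = 4)
97*(y - 148) = 97*(4 - 148) = 97*(-144) = -13968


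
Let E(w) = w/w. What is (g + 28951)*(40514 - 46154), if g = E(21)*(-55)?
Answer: -162973440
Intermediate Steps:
E(w) = 1
g = -55 (g = 1*(-55) = -55)
(g + 28951)*(40514 - 46154) = (-55 + 28951)*(40514 - 46154) = 28896*(-5640) = -162973440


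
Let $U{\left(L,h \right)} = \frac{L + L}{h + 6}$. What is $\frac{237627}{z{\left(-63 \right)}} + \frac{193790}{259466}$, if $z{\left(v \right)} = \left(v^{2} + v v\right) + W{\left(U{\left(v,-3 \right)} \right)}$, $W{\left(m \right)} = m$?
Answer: $\frac{10531048837}{341457256} \approx 30.841$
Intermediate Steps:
$U{\left(L,h \right)} = \frac{2 L}{6 + h}$
$z{\left(v \right)} = 2 v^{2} + \frac{2 v}{3}$ ($z{\left(v \right)} = \left(v^{2} + v v\right) + \frac{2 v}{6 - 3} = \left(v^{2} + v^{2}\right) + \frac{2 v}{3} = 2 v^{2} + 2 v \frac{1}{3} = 2 v^{2} + \frac{2 v}{3}$)
$\frac{237627}{z{\left(-63 \right)}} + \frac{193790}{259466} = \frac{237627}{\frac{2}{3} \left(-63\right) \left(1 + 3 \left(-63\right)\right)} + \frac{193790}{259466} = \frac{237627}{\frac{2}{3} \left(-63\right) \left(1 - 189\right)} + 193790 \cdot \frac{1}{259466} = \frac{237627}{\frac{2}{3} \left(-63\right) \left(-188\right)} + \frac{96895}{129733} = \frac{237627}{7896} + \frac{96895}{129733} = 237627 \cdot \frac{1}{7896} + \frac{96895}{129733} = \frac{79209}{2632} + \frac{96895}{129733} = \frac{10531048837}{341457256}$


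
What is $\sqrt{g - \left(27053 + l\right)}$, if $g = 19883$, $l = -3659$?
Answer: $i \sqrt{3511} \approx 59.254 i$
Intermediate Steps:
$\sqrt{g - \left(27053 + l\right)} = \sqrt{19883 + \left(\left(\left(3259 - -3659\right) - 15918\right) - 14394\right)} = \sqrt{19883 + \left(\left(\left(3259 + 3659\right) - 15918\right) - 14394\right)} = \sqrt{19883 + \left(\left(6918 - 15918\right) - 14394\right)} = \sqrt{19883 - 23394} = \sqrt{-3511} = i \sqrt{3511}$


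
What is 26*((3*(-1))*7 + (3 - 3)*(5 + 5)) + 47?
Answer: -499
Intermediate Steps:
26*((3*(-1))*7 + (3 - 3)*(5 + 5)) + 47 = 26*(-3*7 + 0*10) + 47 = 26*(-21 + 0) + 47 = 26*(-21) + 47 = -546 + 47 = -499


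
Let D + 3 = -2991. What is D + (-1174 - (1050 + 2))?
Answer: -5220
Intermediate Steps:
D = -2994 (D = -3 - 2991 = -2994)
D + (-1174 - (1050 + 2)) = -2994 + (-1174 - (1050 + 2)) = -2994 + (-1174 - 1*1052) = -2994 + (-1174 - 1052) = -2994 - 2226 = -5220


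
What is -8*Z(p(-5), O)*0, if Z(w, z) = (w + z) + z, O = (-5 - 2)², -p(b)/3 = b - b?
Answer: 0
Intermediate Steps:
p(b) = 0 (p(b) = -3*(b - b) = -3*0 = 0)
O = 49 (O = (-7)² = 49)
Z(w, z) = w + 2*z
-8*Z(p(-5), O)*0 = -8*(0 + 2*49)*0 = -8*(0 + 98)*0 = -8*98*0 = -784*0 = 0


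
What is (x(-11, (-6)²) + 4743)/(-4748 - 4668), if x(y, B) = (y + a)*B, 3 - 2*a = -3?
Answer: -405/856 ≈ -0.47313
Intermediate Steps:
a = 3 (a = 3/2 - ½*(-3) = 3/2 + 3/2 = 3)
x(y, B) = B*(3 + y) (x(y, B) = (y + 3)*B = (3 + y)*B = B*(3 + y))
(x(-11, (-6)²) + 4743)/(-4748 - 4668) = ((-6)²*(3 - 11) + 4743)/(-4748 - 4668) = (36*(-8) + 4743)/(-9416) = (-288 + 4743)*(-1/9416) = 4455*(-1/9416) = -405/856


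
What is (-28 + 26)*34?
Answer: -68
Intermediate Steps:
(-28 + 26)*34 = -2*34 = -68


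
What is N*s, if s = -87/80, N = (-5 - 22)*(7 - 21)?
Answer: -16443/40 ≈ -411.08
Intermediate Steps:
N = 378 (N = -27*(-14) = 378)
s = -87/80 (s = -87*1/80 = -87/80 ≈ -1.0875)
N*s = 378*(-87/80) = -16443/40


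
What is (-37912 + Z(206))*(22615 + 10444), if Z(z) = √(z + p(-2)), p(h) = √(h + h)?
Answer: -1253332808 + 33059*√(206 + 2*I) ≈ -1.2529e+9 + 2303.3*I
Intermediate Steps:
p(h) = √2*√h (p(h) = √(2*h) = √2*√h)
Z(z) = √(z + 2*I) (Z(z) = √(z + √2*√(-2)) = √(z + √2*(I*√2)) = √(z + 2*I))
(-37912 + Z(206))*(22615 + 10444) = (-37912 + √(206 + 2*I))*(22615 + 10444) = (-37912 + √(206 + 2*I))*33059 = -1253332808 + 33059*√(206 + 2*I)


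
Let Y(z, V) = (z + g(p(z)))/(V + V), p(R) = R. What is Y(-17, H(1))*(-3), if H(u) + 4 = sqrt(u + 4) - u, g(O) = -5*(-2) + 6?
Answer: -3/8 - 3*sqrt(5)/40 ≈ -0.54271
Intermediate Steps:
g(O) = 16 (g(O) = 10 + 6 = 16)
H(u) = -4 + sqrt(4 + u) - u (H(u) = -4 + (sqrt(u + 4) - u) = -4 + (sqrt(4 + u) - u) = -4 + sqrt(4 + u) - u)
Y(z, V) = (16 + z)/(2*V) (Y(z, V) = (z + 16)/(V + V) = (16 + z)/((2*V)) = (16 + z)*(1/(2*V)) = (16 + z)/(2*V))
Y(-17, H(1))*(-3) = ((16 - 17)/(2*(-4 + sqrt(4 + 1) - 1*1)))*(-3) = ((1/2)*(-1)/(-4 + sqrt(5) - 1))*(-3) = ((1/2)*(-1)/(-5 + sqrt(5)))*(-3) = -1/(2*(-5 + sqrt(5)))*(-3) = 3/(2*(-5 + sqrt(5)))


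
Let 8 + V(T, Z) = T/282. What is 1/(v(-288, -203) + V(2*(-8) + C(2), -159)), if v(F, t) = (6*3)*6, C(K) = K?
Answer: 141/14093 ≈ 0.010005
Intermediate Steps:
v(F, t) = 108 (v(F, t) = 18*6 = 108)
V(T, Z) = -8 + T/282
1/(v(-288, -203) + V(2*(-8) + C(2), -159)) = 1/(108 + (-8 + (2*(-8) + 2)/282)) = 1/(108 + (-8 + (-16 + 2)/282)) = 1/(108 + (-8 + (1/282)*(-14))) = 1/(108 + (-8 - 7/141)) = 1/(108 - 1135/141) = 1/(14093/141) = 141/14093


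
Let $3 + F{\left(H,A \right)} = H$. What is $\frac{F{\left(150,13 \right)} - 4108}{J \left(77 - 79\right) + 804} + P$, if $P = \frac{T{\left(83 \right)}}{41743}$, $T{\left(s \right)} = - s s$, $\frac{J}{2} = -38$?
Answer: $- \frac{171929907}{39906308} \approx -4.3083$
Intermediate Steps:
$J = -76$ ($J = 2 \left(-38\right) = -76$)
$T{\left(s \right)} = - s^{2}$
$F{\left(H,A \right)} = -3 + H$
$P = - \frac{6889}{41743}$ ($P = \frac{\left(-1\right) 83^{2}}{41743} = \left(-1\right) 6889 \cdot \frac{1}{41743} = \left(-6889\right) \frac{1}{41743} = - \frac{6889}{41743} \approx -0.16503$)
$\frac{F{\left(150,13 \right)} - 4108}{J \left(77 - 79\right) + 804} + P = \frac{\left(-3 + 150\right) - 4108}{- 76 \left(77 - 79\right) + 804} - \frac{6889}{41743} = \frac{147 - 4108}{\left(-76\right) \left(-2\right) + 804} - \frac{6889}{41743} = - \frac{3961}{152 + 804} - \frac{6889}{41743} = - \frac{3961}{956} - \frac{6889}{41743} = - \frac{171929907}{39906308}$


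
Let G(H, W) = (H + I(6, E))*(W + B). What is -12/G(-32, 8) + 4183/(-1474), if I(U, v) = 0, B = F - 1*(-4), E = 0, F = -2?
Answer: -165109/58960 ≈ -2.8004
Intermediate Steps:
B = 2 (B = -2 - 1*(-4) = -2 + 4 = 2)
G(H, W) = H*(2 + W) (G(H, W) = (H + 0)*(W + 2) = H*(2 + W))
-12/G(-32, 8) + 4183/(-1474) = -12*(-1/(32*(2 + 8))) + 4183/(-1474) = -12/((-32*10)) + 4183*(-1/1474) = -12/(-320) - 4183/1474 = -12*(-1/320) - 4183/1474 = 3/80 - 4183/1474 = -165109/58960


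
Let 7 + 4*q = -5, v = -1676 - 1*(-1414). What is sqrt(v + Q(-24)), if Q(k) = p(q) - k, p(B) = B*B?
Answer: I*sqrt(229) ≈ 15.133*I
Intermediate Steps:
v = -262 (v = -1676 + 1414 = -262)
q = -3 (q = -7/4 + (1/4)*(-5) = -7/4 - 5/4 = -3)
p(B) = B**2
Q(k) = 9 - k (Q(k) = (-3)**2 - k = 9 - k)
sqrt(v + Q(-24)) = sqrt(-262 + (9 - 1*(-24))) = sqrt(-262 + (9 + 24)) = sqrt(-262 + 33) = sqrt(-229) = I*sqrt(229)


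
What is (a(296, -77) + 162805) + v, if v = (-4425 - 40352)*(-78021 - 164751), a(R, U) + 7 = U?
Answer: 10870764565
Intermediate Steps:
a(R, U) = -7 + U
v = 10870601844 (v = -44777*(-242772) = 10870601844)
(a(296, -77) + 162805) + v = ((-7 - 77) + 162805) + 10870601844 = (-84 + 162805) + 10870601844 = 162721 + 10870601844 = 10870764565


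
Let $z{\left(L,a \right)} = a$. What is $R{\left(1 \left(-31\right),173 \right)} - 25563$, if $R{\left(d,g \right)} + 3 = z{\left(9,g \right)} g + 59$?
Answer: $4422$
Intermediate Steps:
$R{\left(d,g \right)} = 56 + g^{2}$ ($R{\left(d,g \right)} = -3 + \left(g g + 59\right) = -3 + \left(g^{2} + 59\right) = -3 + \left(59 + g^{2}\right) = 56 + g^{2}$)
$R{\left(1 \left(-31\right),173 \right)} - 25563 = \left(56 + 173^{2}\right) - 25563 = \left(56 + 29929\right) - 25563 = 29985 - 25563 = 4422$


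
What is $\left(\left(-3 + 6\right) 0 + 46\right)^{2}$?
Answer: $2116$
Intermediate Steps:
$\left(\left(-3 + 6\right) 0 + 46\right)^{2} = \left(3 \cdot 0 + 46\right)^{2} = \left(0 + 46\right)^{2} = 46^{2} = 2116$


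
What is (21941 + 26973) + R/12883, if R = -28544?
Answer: 630130518/12883 ≈ 48912.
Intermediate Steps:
(21941 + 26973) + R/12883 = (21941 + 26973) - 28544/12883 = 48914 - 28544*1/12883 = 48914 - 28544/12883 = 630130518/12883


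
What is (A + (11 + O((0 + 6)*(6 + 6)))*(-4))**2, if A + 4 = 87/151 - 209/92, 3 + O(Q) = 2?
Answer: 402974848809/192987664 ≈ 2088.1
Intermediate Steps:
O(Q) = -1 (O(Q) = -3 + 2 = -1)
A = -79123/13892 (A = -4 + (87/151 - 209/92) = -4 - 23555/13892 = -79123/13892 ≈ -5.6956)
(A + (11 + O((0 + 6)*(6 + 6)))*(-4))**2 = (-79123/13892 + (11 - 1)*(-4))**2 = (-79123/13892 + 10*(-4))**2 = (-79123/13892 - 40)**2 = (-634803/13892)**2 = 402974848809/192987664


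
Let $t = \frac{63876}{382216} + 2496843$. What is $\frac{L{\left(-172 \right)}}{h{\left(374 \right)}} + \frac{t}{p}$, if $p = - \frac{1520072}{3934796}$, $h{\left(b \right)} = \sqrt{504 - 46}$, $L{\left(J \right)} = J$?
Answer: $- \frac{13805541457070277}{2136014116} - \frac{86 \sqrt{458}}{229} \approx -6.4632 \cdot 10^{6}$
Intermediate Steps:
$h{\left(b \right)} = \sqrt{458}$
$t = \frac{238583351991}{95554}$ ($t = 63876 \cdot \frac{1}{382216} + 2496843 = \frac{15969}{95554} + 2496843 = \frac{238583351991}{95554} \approx 2.4968 \cdot 10^{6}$)
$p = - \frac{380018}{983699}$ ($p = \left(-1520072\right) \frac{1}{3934796} = - \frac{380018}{983699} \approx -0.38632$)
$\frac{L{\left(-172 \right)}}{h{\left(374 \right)}} + \frac{t}{p} = - \frac{172}{\sqrt{458}} + \frac{238583351991}{95554 \left(- \frac{380018}{983699}\right)} = - 172 \frac{\sqrt{458}}{458} + \frac{238583351991}{95554} \left(- \frac{983699}{380018}\right) = - \frac{86 \sqrt{458}}{229} - \frac{13805541457070277}{2136014116} = - \frac{13805541457070277}{2136014116} - \frac{86 \sqrt{458}}{229}$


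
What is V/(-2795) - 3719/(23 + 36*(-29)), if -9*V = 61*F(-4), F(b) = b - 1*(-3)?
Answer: 93489164/25683255 ≈ 3.6401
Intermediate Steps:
F(b) = 3 + b (F(b) = b + 3 = 3 + b)
V = 61/9 (V = -61*(3 - 4)/9 = -61*(-1)/9 = -⅑*(-61) = 61/9 ≈ 6.7778)
V/(-2795) - 3719/(23 + 36*(-29)) = (61/9)/(-2795) - 3719/(23 + 36*(-29)) = (61/9)*(-1/2795) - 3719/(23 - 1044) = -61/25155 - 3719/(-1021) = -61/25155 - 3719*(-1/1021) = -61/25155 + 3719/1021 = 93489164/25683255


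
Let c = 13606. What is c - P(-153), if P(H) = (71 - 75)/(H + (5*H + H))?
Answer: 14572022/1071 ≈ 13606.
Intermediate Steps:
P(H) = -4/(7*H) (P(H) = -4/(H + 6*H) = -4*1/(7*H) = -4/(7*H))
c - P(-153) = 13606 - (-4)/(7*(-153)) = 13606 - (-4)*(-1)/(7*153) = 13606 - 1*4/1071 = 13606 - 4/1071 = 14572022/1071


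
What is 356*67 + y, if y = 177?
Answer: 24029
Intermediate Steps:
356*67 + y = 356*67 + 177 = 23852 + 177 = 24029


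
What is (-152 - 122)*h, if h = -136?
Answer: 37264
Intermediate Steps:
(-152 - 122)*h = (-152 - 122)*(-136) = -274*(-136) = 37264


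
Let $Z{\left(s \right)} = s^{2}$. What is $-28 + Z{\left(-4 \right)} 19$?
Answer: $276$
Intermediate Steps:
$-28 + Z{\left(-4 \right)} 19 = -28 + \left(-4\right)^{2} \cdot 19 = -28 + 16 \cdot 19 = -28 + 304 = 276$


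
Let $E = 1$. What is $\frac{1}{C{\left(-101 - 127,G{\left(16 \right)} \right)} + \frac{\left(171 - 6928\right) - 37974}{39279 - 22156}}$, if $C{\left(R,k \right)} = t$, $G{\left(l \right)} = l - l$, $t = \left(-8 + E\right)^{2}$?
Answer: $\frac{17123}{794296} \approx 0.021557$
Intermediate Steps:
$t = 49$ ($t = \left(-8 + 1\right)^{2} = \left(-7\right)^{2} = 49$)
$G{\left(l \right)} = 0$
$C{\left(R,k \right)} = 49$
$\frac{1}{C{\left(-101 - 127,G{\left(16 \right)} \right)} + \frac{\left(171 - 6928\right) - 37974}{39279 - 22156}} = \frac{1}{49 + \frac{\left(171 - 6928\right) - 37974}{39279 - 22156}} = \frac{1}{49 + \frac{-6757 - 37974}{17123}} = \frac{1}{49 - \frac{44731}{17123}} = \frac{1}{\frac{794296}{17123}} = \frac{17123}{794296}$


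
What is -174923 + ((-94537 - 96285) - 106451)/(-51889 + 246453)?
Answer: -34034015845/194564 ≈ -1.7492e+5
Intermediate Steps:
-174923 + ((-94537 - 96285) - 106451)/(-51889 + 246453) = -174923 + (-190822 - 106451)/194564 = -174923 - 297273*1/194564 = -174923 - 297273/194564 = -34034015845/194564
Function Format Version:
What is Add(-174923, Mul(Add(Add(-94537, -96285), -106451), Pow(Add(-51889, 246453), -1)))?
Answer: Rational(-34034015845, 194564) ≈ -1.7492e+5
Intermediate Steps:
Add(-174923, Mul(Add(Add(-94537, -96285), -106451), Pow(Add(-51889, 246453), -1))) = Add(-174923, Mul(Add(-190822, -106451), Pow(194564, -1))) = Add(-174923, Mul(-297273, Rational(1, 194564))) = Add(-174923, Rational(-297273, 194564)) = Rational(-34034015845, 194564)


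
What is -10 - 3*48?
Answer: -154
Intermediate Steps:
-10 - 3*48 = -10 - 144 = -154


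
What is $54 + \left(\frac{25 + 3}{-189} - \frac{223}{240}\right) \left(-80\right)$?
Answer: $\frac{3785}{27} \approx 140.19$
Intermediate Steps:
$54 + \left(\frac{25 + 3}{-189} - \frac{223}{240}\right) \left(-80\right) = 54 + \left(28 \left(- \frac{1}{189}\right) - \frac{223}{240}\right) \left(-80\right) = 54 + \left(- \frac{4}{27} - \frac{223}{240}\right) \left(-80\right) = 54 - - \frac{2327}{27} = 54 + \frac{2327}{27} = \frac{3785}{27}$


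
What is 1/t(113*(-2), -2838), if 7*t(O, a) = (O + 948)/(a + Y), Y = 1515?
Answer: -9261/722 ≈ -12.827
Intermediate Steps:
t(O, a) = (948 + O)/(7*(1515 + a)) (t(O, a) = ((O + 948)/(a + 1515))/7 = ((948 + O)/(1515 + a))/7 = (948 + O)/(7*(1515 + a)))
1/t(113*(-2), -2838) = 1/((948 + 113*(-2))/(7*(1515 - 2838))) = 1/((⅐)*(948 - 226)/(-1323)) = 1/((⅐)*(-1/1323)*722) = 1/(-722/9261) = -9261/722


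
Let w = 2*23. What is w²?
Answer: 2116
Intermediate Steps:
w = 46
w² = 46² = 2116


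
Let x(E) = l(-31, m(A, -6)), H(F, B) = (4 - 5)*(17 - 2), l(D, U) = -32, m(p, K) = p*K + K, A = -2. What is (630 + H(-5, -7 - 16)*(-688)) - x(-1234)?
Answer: 10982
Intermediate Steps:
m(p, K) = K + K*p (m(p, K) = K*p + K = K + K*p)
H(F, B) = -15 (H(F, B) = -1*15 = -15)
x(E) = -32
(630 + H(-5, -7 - 16)*(-688)) - x(-1234) = (630 - 15*(-688)) - 1*(-32) = (630 + 10320) + 32 = 10950 + 32 = 10982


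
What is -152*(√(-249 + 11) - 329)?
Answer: 50008 - 152*I*√238 ≈ 50008.0 - 2344.9*I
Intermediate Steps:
-152*(√(-249 + 11) - 329) = -152*(√(-238) - 329) = -152*(I*√238 - 329) = -152*(-329 + I*√238) = 50008 - 152*I*√238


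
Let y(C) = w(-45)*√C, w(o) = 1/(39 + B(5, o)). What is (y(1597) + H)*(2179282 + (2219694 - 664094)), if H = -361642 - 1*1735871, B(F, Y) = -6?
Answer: -7833963548466 + 3734882*√1597/33 ≈ -7.8340e+12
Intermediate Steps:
H = -2097513 (H = -361642 - 1735871 = -2097513)
w(o) = 1/33 (w(o) = 1/(39 - 6) = 1/33)
y(C) = √C/33
(y(1597) + H)*(2179282 + (2219694 - 664094)) = (√1597/33 - 2097513)*(2179282 + (2219694 - 664094)) = (-2097513 + √1597/33)*(2179282 + 1555600) = (-2097513 + √1597/33)*3734882 = -7833963548466 + 3734882*√1597/33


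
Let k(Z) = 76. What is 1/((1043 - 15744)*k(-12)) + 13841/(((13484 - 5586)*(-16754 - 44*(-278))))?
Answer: -50986618/131260656989 ≈ -0.00038844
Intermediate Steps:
1/((1043 - 15744)*k(-12)) + 13841/(((13484 - 5586)*(-16754 - 44*(-278)))) = 1/((1043 - 15744)*76) + 13841/(((13484 - 5586)*(-16754 - 44*(-278)))) = (1/76)/(-14701) + 13841/((7898*(-16754 + 12232))) = -1/14701*1/76 + 13841/((7898*(-4522))) = -1/1117276 + 13841/(-35714756) = -1/1117276 + 13841*(-1/35714756) = -1/1117276 - 13841/35714756 = -50986618/131260656989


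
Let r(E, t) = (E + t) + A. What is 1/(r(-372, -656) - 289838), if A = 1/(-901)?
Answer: -901/262070267 ≈ -3.4380e-6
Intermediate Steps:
A = -1/901 ≈ -0.0011099
r(E, t) = -1/901 + E + t (r(E, t) = (E + t) - 1/901 = -1/901 + E + t)
1/(r(-372, -656) - 289838) = 1/((-1/901 - 372 - 656) - 289838) = 1/(-926229/901 - 289838) = 1/(-262070267/901) = -901/262070267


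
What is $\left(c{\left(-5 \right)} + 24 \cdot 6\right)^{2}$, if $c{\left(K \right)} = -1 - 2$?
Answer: $19881$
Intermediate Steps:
$c{\left(K \right)} = -3$ ($c{\left(K \right)} = -1 - 2 = -3$)
$\left(c{\left(-5 \right)} + 24 \cdot 6\right)^{2} = \left(-3 + 24 \cdot 6\right)^{2} = \left(-3 + 144\right)^{2} = 141^{2} = 19881$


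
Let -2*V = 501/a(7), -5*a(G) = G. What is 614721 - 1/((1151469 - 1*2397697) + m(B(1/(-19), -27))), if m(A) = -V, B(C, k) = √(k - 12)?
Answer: 10726695189551/17449697 ≈ 6.1472e+5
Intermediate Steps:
a(G) = -G/5
B(C, k) = √(-12 + k)
V = 2505/14 (V = -501/(2*((-⅕*7))) = -501/(2*(-7/5)) = -501*(-5)/(2*7) = -½*(-2505/7) = 2505/14 ≈ 178.93)
m(A) = -2505/14 (m(A) = -1*2505/14 = -2505/14)
614721 - 1/((1151469 - 1*2397697) + m(B(1/(-19), -27))) = 614721 - 1/((1151469 - 1*2397697) - 2505/14) = 614721 - 1/((1151469 - 2397697) - 2505/14) = 614721 - 1/(-1246228 - 2505/14) = 614721 - 1/(-17449697/14) = 614721 - 1*(-14/17449697) = 614721 + 14/17449697 = 10726695189551/17449697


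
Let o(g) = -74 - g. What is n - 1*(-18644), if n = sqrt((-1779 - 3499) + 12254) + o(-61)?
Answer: 18631 + 8*sqrt(109) ≈ 18715.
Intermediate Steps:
n = -13 + 8*sqrt(109) (n = sqrt((-1779 - 3499) + 12254) + (-74 - 1*(-61)) = sqrt(-5278 + 12254) + (-74 + 61) = sqrt(6976) - 13 = 8*sqrt(109) - 13 = -13 + 8*sqrt(109) ≈ 70.522)
n - 1*(-18644) = (-13 + 8*sqrt(109)) - 1*(-18644) = (-13 + 8*sqrt(109)) + 18644 = 18631 + 8*sqrt(109)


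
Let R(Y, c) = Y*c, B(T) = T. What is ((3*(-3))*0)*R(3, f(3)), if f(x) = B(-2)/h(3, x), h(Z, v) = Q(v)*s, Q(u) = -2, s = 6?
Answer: 0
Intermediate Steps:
h(Z, v) = -12 (h(Z, v) = -2*6 = -12)
f(x) = ⅙ (f(x) = -2/(-12) = -2*(-1/12) = ⅙)
((3*(-3))*0)*R(3, f(3)) = ((3*(-3))*0)*(3*(⅙)) = -9*0*(½) = 0*(½) = 0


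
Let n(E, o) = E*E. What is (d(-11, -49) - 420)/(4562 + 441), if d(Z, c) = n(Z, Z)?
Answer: -299/5003 ≈ -0.059764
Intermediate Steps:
n(E, o) = E**2
d(Z, c) = Z**2
(d(-11, -49) - 420)/(4562 + 441) = ((-11)**2 - 420)/(4562 + 441) = (121 - 420)/5003 = -299*1/5003 = -299/5003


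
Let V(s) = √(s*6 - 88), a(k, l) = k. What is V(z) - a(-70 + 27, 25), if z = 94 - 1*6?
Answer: 43 + 2*√110 ≈ 63.976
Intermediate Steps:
z = 88 (z = 94 - 6 = 88)
V(s) = √(-88 + 6*s) (V(s) = √(6*s - 88) = √(-88 + 6*s))
V(z) - a(-70 + 27, 25) = √(-88 + 6*88) - (-70 + 27) = √(-88 + 528) - 1*(-43) = √440 + 43 = 2*√110 + 43 = 43 + 2*√110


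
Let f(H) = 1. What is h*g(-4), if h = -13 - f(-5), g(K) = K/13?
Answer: 56/13 ≈ 4.3077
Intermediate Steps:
g(K) = K/13 (g(K) = K*(1/13) = K/13)
h = -14 (h = -13 - 1*1 = -13 - 1 = -14)
h*g(-4) = -14*(-4)/13 = -14*(-4/13) = 56/13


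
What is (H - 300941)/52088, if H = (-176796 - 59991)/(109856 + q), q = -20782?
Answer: -26806255421/4639686512 ≈ -5.7776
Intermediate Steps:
H = -236787/89074 (H = (-176796 - 59991)/(109856 - 20782) = -236787/89074 ≈ -2.6583)
(H - 300941)/52088 = (-236787/89074 - 300941)/52088 = -26806255421/89074*1/52088 = -26806255421/4639686512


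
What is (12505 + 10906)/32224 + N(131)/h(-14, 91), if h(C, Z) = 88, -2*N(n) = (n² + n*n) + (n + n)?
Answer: -6308605/32224 ≈ -195.77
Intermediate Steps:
N(n) = -n - n² (N(n) = -((n² + n*n) + (n + n))/2 = -((n² + n²) + 2*n)/2 = -(2*n² + 2*n)/2 = -(2*n + 2*n²)/2 = -n - n²)
(12505 + 10906)/32224 + N(131)/h(-14, 91) = (12505 + 10906)/32224 - 1*131*(1 + 131)/88 = 23411*(1/32224) - 1*131*132*(1/88) = 23411/32224 - 17292*1/88 = 23411/32224 - 393/2 = -6308605/32224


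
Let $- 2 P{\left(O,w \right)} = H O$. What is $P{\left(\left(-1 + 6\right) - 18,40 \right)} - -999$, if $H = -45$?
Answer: $\frac{1413}{2} \approx 706.5$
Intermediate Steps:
$P{\left(O,w \right)} = \frac{45 O}{2}$ ($P{\left(O,w \right)} = - \frac{\left(-45\right) O}{2} = \frac{45 O}{2}$)
$P{\left(\left(-1 + 6\right) - 18,40 \right)} - -999 = \frac{45 \left(\left(-1 + 6\right) - 18\right)}{2} - -999 = \frac{45 \left(5 - 18\right)}{2} + 999 = \frac{45}{2} \left(-13\right) + 999 = - \frac{585}{2} + 999 = \frac{1413}{2}$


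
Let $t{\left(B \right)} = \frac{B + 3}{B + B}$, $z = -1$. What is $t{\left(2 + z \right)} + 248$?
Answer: $250$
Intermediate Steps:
$t{\left(B \right)} = \frac{3 + B}{2 B}$
$t{\left(2 + z \right)} + 248 = \frac{3 + \left(2 - 1\right)}{2 \left(2 - 1\right)} + 248 = \frac{3 + 1}{2 \cdot 1} + 248 = \frac{1}{2} \cdot 1 \cdot 4 + 248 = 2 + 248 = 250$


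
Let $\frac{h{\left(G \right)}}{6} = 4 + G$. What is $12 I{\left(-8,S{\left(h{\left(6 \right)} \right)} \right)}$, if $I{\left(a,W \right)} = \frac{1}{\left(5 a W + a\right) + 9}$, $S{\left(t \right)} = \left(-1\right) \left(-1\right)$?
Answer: $- \frac{4}{13} \approx -0.30769$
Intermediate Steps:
$h{\left(G \right)} = 24 + 6 G$ ($h{\left(G \right)} = 6 \left(4 + G\right) = 24 + 6 G$)
$S{\left(t \right)} = 1$
$I{\left(a,W \right)} = \frac{1}{9 + a + 5 W a}$ ($I{\left(a,W \right)} = \frac{1}{\left(5 W a + a\right) + 9} = \frac{1}{\left(a + 5 W a\right) + 9} = \frac{1}{9 + a + 5 W a}$)
$12 I{\left(-8,S{\left(h{\left(6 \right)} \right)} \right)} = \frac{12}{9 - 8 + 5 \cdot 1 \left(-8\right)} = \frac{12}{9 - 8 - 40} = \frac{12}{-39} = 12 \left(- \frac{1}{39}\right) = - \frac{4}{13}$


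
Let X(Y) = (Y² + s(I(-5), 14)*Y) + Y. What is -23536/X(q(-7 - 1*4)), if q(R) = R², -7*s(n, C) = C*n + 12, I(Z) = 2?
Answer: -82376/49247 ≈ -1.6727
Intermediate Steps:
s(n, C) = -12/7 - C*n/7 (s(n, C) = -(C*n + 12)/7 = -(12 + C*n)/7 = -12/7 - C*n/7)
X(Y) = Y² - 33*Y/7 (X(Y) = (Y² + (-12/7 - ⅐*14*2)*Y) + Y = (Y² + (-12/7 - 4)*Y) + Y = (Y² - 40*Y/7) + Y = Y² - 33*Y/7)
-23536/X(q(-7 - 1*4)) = -23536*7/((-33 + 7*(-7 - 1*4)²)*(-7 - 1*4)²) = -23536*7/((-33 + 7*(-7 - 4)²)*(-7 - 4)²) = -23536*7/(121*(-33 + 7*(-11)²)) = -23536*7/(121*(-33 + 7*121)) = -23536*7/(121*(-33 + 847)) = -23536/((⅐)*121*814) = -23536/98494/7 = -23536*7/98494 = -82376/49247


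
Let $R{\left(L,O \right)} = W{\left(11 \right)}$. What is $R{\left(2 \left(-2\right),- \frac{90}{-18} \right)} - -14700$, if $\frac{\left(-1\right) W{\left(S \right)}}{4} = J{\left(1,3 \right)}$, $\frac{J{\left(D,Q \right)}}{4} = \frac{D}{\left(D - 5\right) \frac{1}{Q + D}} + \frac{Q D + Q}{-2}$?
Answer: $14764$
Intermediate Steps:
$J{\left(D,Q \right)} = - 2 Q - 2 D Q + \frac{4 D \left(D + Q\right)}{-5 + D}$ ($J{\left(D,Q \right)} = 4 \left(\frac{D}{\left(D - 5\right) \frac{1}{Q + D}} + \frac{Q D + Q}{-2}\right) = 4 \left(\frac{D}{\left(-5 + D\right) \frac{1}{D + Q}} + \left(D Q + Q\right) \left(- \frac{1}{2}\right)\right) = 4 \left(\frac{D}{\frac{1}{D + Q} \left(-5 + D\right)} + \left(Q + D Q\right) \left(- \frac{1}{2}\right)\right) = 4 \left(D \frac{D + Q}{-5 + D} - \left(\frac{Q}{2} + \frac{D Q}{2}\right)\right) = 4 \left(\frac{D \left(D + Q\right)}{-5 + D} - \left(\frac{Q}{2} + \frac{D Q}{2}\right)\right) = 4 \left(- \frac{Q}{2} - \frac{D Q}{2} + \frac{D \left(D + Q\right)}{-5 + D}\right) = - 2 Q - 2 D Q + \frac{4 D \left(D + Q\right)}{-5 + D}$)
$W{\left(S \right)} = 64$ ($W{\left(S \right)} = - 4 \frac{2 \left(2 \cdot 1^{2} + 5 \cdot 3 - 3 \cdot 1^{2} + 6 \cdot 1 \cdot 3\right)}{-5 + 1} = - 4 \frac{2 \left(2 \cdot 1 + 15 - 3 \cdot 1 + 18\right)}{-4} = - 4 \cdot 2 \left(- \frac{1}{4}\right) \left(2 + 15 - 3 + 18\right) = - 4 \cdot 2 \left(- \frac{1}{4}\right) 32 = \left(-4\right) \left(-16\right) = 64$)
$R{\left(L,O \right)} = 64$
$R{\left(2 \left(-2\right),- \frac{90}{-18} \right)} - -14700 = 64 - -14700 = 64 + 14700 = 14764$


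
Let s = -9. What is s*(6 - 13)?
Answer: 63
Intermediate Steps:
s*(6 - 13) = -9*(6 - 13) = -9*(-7) = 63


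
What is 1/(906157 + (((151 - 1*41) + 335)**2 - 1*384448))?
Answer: 1/719734 ≈ 1.3894e-6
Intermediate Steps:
1/(906157 + (((151 - 1*41) + 335)**2 - 1*384448)) = 1/(906157 + (((151 - 41) + 335)**2 - 384448)) = 1/(906157 + ((110 + 335)**2 - 384448)) = 1/(906157 + (445**2 - 384448)) = 1/(906157 + (198025 - 384448)) = 1/(906157 - 186423) = 1/719734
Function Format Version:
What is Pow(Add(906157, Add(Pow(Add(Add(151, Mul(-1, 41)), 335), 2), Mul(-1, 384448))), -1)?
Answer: Rational(1, 719734) ≈ 1.3894e-6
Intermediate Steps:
Pow(Add(906157, Add(Pow(Add(Add(151, Mul(-1, 41)), 335), 2), Mul(-1, 384448))), -1) = Pow(Add(906157, Add(Pow(Add(Add(151, -41), 335), 2), -384448)), -1) = Pow(Add(906157, Add(Pow(Add(110, 335), 2), -384448)), -1) = Pow(Add(906157, Add(Pow(445, 2), -384448)), -1) = Pow(Add(906157, Add(198025, -384448)), -1) = Pow(Add(906157, -186423), -1) = Pow(719734, -1) = Rational(1, 719734)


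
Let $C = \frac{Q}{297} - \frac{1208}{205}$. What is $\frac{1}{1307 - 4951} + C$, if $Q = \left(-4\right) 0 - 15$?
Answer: $- \frac{439548643}{73954980} \approx -5.9435$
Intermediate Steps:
$Q = -15$ ($Q = 0 - 15 = -15$)
$C = - \frac{120617}{20295}$ ($C = - \frac{15}{297} - \frac{1208}{205} = \left(-15\right) \frac{1}{297} - \frac{1208}{205} = - \frac{5}{99} - \frac{1208}{205} = - \frac{120617}{20295} \approx -5.9432$)
$\frac{1}{1307 - 4951} + C = \frac{1}{1307 - 4951} - \frac{120617}{20295} = \frac{1}{-3644} - \frac{120617}{20295} = - \frac{1}{3644} - \frac{120617}{20295} = - \frac{439548643}{73954980}$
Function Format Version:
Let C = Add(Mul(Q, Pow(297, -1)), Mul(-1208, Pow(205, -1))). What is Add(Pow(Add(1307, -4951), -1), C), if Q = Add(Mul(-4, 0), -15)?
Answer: Rational(-439548643, 73954980) ≈ -5.9435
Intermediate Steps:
Q = -15 (Q = Add(0, -15) = -15)
C = Rational(-120617, 20295) (C = Add(Mul(-15, Pow(297, -1)), Mul(-1208, Pow(205, -1))) = Add(Mul(-15, Rational(1, 297)), Mul(-1208, Rational(1, 205))) = Add(Rational(-5, 99), Rational(-1208, 205)) = Rational(-120617, 20295) ≈ -5.9432)
Add(Pow(Add(1307, -4951), -1), C) = Add(Pow(Add(1307, -4951), -1), Rational(-120617, 20295)) = Add(Pow(-3644, -1), Rational(-120617, 20295)) = Add(Rational(-1, 3644), Rational(-120617, 20295)) = Rational(-439548643, 73954980)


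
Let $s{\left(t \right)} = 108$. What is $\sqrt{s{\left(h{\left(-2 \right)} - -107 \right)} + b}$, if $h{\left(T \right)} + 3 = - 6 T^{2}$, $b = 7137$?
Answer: $3 \sqrt{805} \approx 85.118$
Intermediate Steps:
$h{\left(T \right)} = -3 - 6 T^{2}$
$\sqrt{s{\left(h{\left(-2 \right)} - -107 \right)} + b} = \sqrt{108 + 7137} = \sqrt{7245} = 3 \sqrt{805}$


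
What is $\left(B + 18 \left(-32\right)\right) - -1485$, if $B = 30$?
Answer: $939$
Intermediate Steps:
$\left(B + 18 \left(-32\right)\right) - -1485 = \left(30 + 18 \left(-32\right)\right) - -1485 = \left(30 - 576\right) + 1485 = -546 + 1485 = 939$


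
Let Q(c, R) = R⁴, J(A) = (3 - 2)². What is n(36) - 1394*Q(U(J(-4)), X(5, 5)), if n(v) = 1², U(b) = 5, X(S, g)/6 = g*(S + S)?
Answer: -11291399999999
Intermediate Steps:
X(S, g) = 12*S*g (X(S, g) = 6*(g*(S + S)) = 6*(g*(2*S)) = 6*(2*S*g) = 12*S*g)
J(A) = 1 (J(A) = 1² = 1)
n(v) = 1
n(36) - 1394*Q(U(J(-4)), X(5, 5)) = 1 - 1394*(12*5*5)⁴ = 1 - 1394*300⁴ = 1 - 1394*8100000000 = 1 - 11291400000000 = -11291399999999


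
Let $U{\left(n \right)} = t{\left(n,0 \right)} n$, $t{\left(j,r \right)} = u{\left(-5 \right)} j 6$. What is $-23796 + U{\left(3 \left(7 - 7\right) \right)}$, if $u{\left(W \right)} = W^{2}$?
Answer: $-23796$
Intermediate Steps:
$t{\left(j,r \right)} = 150 j$ ($t{\left(j,r \right)} = \left(-5\right)^{2} j 6 = 25 j 6 = 150 j$)
$U{\left(n \right)} = 150 n^{2}$ ($U{\left(n \right)} = 150 n n = 150 n^{2}$)
$-23796 + U{\left(3 \left(7 - 7\right) \right)} = -23796 + 150 \left(3 \left(7 - 7\right)\right)^{2} = -23796 + 150 \left(3 \cdot 0\right)^{2} = -23796 + 150 \cdot 0^{2} = -23796 + 150 \cdot 0 = -23796 + 0 = -23796$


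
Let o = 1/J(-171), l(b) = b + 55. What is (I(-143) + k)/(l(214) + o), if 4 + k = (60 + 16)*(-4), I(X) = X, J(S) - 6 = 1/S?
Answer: -462275/275896 ≈ -1.6755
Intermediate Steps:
J(S) = 6 + 1/S
l(b) = 55 + b
o = 171/1025 (o = 1/(6 + 1/(-171)) = 1/(6 - 1/171) = 1/(1025/171) = 171/1025 ≈ 0.16683)
k = -308 (k = -4 + (60 + 16)*(-4) = -4 + 76*(-4) = -4 - 304 = -308)
(I(-143) + k)/(l(214) + o) = (-143 - 308)/((55 + 214) + 171/1025) = -451/(269 + 171/1025) = -451/275896/1025 = -451*1025/275896 = -462275/275896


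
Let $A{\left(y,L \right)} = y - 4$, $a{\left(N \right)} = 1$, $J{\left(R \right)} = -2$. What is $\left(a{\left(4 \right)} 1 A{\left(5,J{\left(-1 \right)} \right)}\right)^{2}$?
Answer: $1$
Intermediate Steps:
$A{\left(y,L \right)} = -4 + y$
$\left(a{\left(4 \right)} 1 A{\left(5,J{\left(-1 \right)} \right)}\right)^{2} = \left(1 \cdot 1 \left(-4 + 5\right)\right)^{2} = \left(1 \cdot 1\right)^{2} = 1^{2} = 1$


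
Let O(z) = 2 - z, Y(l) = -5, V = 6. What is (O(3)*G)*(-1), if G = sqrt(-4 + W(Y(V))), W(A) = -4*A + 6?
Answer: sqrt(22) ≈ 4.6904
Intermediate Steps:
W(A) = 6 - 4*A
G = sqrt(22) (G = sqrt(-4 + (6 - 4*(-5))) = sqrt(-4 + (6 + 20)) = sqrt(-4 + 26) = sqrt(22) ≈ 4.6904)
(O(3)*G)*(-1) = ((2 - 1*3)*sqrt(22))*(-1) = ((2 - 3)*sqrt(22))*(-1) = -sqrt(22)*(-1) = sqrt(22)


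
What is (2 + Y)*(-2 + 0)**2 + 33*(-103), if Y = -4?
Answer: -3407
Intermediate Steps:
(2 + Y)*(-2 + 0)**2 + 33*(-103) = (2 - 4)*(-2 + 0)**2 + 33*(-103) = -2*(-2)**2 - 3399 = -2*4 - 3399 = -8 - 3399 = -3407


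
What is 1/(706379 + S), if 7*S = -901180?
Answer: 1/577639 ≈ 1.7312e-6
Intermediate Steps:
S = -128740 (S = (⅐)*(-901180) = -128740)
1/(706379 + S) = 1/(706379 - 128740) = 1/577639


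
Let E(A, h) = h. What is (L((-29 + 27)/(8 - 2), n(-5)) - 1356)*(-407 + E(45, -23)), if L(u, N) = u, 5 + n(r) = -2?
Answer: 1749670/3 ≈ 5.8322e+5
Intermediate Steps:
n(r) = -7 (n(r) = -5 - 2 = -7)
(L((-29 + 27)/(8 - 2), n(-5)) - 1356)*(-407 + E(45, -23)) = ((-29 + 27)/(8 - 2) - 1356)*(-407 - 23) = (-2/6 - 1356)*(-430) = (-2*⅙ - 1356)*(-430) = (-⅓ - 1356)*(-430) = -4069/3*(-430) = 1749670/3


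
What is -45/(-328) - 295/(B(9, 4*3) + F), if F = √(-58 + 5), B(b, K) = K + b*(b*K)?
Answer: -51637935/317605352 + 295*I*√53/968309 ≈ -0.16259 + 0.0022179*I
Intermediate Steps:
B(b, K) = K + K*b² (B(b, K) = K + b*(K*b) = K + K*b²)
F = I*√53 (F = √(-53) = I*√53 ≈ 7.2801*I)
-45/(-328) - 295/(B(9, 4*3) + F) = -45/(-328) - 295/((4*3)*(1 + 9²) + I*√53) = -45*(-1/328) - 295/(12*(1 + 81) + I*√53) = 45/328 - 295/(12*82 + I*√53) = 45/328 - 295/(984 + I*√53)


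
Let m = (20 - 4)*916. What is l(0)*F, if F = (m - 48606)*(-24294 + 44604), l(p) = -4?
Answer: 2758098000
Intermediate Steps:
m = 14656 (m = 16*916 = 14656)
F = -689524500 (F = (14656 - 48606)*(-24294 + 44604) = -33950*20310 = -689524500)
l(0)*F = -4*(-689524500) = 2758098000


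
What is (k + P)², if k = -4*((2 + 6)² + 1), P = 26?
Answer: 54756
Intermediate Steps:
k = -260 (k = -4*(8² + 1) = -4*(64 + 1) = -4*65 = -260)
(k + P)² = (-260 + 26)² = (-234)² = 54756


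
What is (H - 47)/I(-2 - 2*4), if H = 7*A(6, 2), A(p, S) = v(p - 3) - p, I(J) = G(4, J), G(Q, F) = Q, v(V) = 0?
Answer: -89/4 ≈ -22.250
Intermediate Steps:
I(J) = 4
A(p, S) = -p (A(p, S) = 0 - p = -p)
H = -42 (H = 7*(-1*6) = 7*(-6) = -42)
(H - 47)/I(-2 - 2*4) = (-42 - 47)/4 = -89*¼ = -89/4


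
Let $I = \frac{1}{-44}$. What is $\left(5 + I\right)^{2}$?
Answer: $\frac{47961}{1936} \approx 24.773$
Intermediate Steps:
$I = - \frac{1}{44} \approx -0.022727$
$\left(5 + I\right)^{2} = \left(5 - \frac{1}{44}\right)^{2} = \left(\frac{219}{44}\right)^{2} = \frac{47961}{1936}$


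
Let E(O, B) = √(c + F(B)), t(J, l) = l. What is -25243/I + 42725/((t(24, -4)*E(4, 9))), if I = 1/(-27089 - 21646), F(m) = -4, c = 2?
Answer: 1230217605 + 42725*I*√2/8 ≈ 1.2302e+9 + 7552.8*I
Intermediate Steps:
I = -1/48735 (I = 1/(-48735) = -1/48735 ≈ -2.0519e-5)
E(O, B) = I*√2 (E(O, B) = √(2 - 4) = √(-2) = I*√2)
-25243/I + 42725/((t(24, -4)*E(4, 9))) = -25243/(-1/48735) + 42725/((-4*I*√2)) = -25243*(-48735) + 42725/((-4*I*√2)) = 1230217605 + 42725*(I*√2/8) = 1230217605 + 42725*I*√2/8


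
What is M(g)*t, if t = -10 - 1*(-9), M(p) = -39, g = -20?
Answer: 39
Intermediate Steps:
t = -1 (t = -10 + 9 = -1)
M(g)*t = -39*(-1) = 39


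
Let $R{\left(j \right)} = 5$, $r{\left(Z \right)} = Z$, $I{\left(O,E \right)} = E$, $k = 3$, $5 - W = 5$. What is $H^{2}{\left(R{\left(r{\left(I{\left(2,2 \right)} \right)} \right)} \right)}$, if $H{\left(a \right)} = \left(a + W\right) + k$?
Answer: $64$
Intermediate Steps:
$W = 0$ ($W = 5 - 5 = 0$)
$H{\left(a \right)} = 3 + a$ ($H{\left(a \right)} = \left(a + 0\right) + 3 = a + 3 = 3 + a$)
$H^{2}{\left(R{\left(r{\left(I{\left(2,2 \right)} \right)} \right)} \right)} = \left(3 + 5\right)^{2} = 8^{2} = 64$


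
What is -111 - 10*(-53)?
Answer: 419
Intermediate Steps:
-111 - 10*(-53) = -111 + 530 = 419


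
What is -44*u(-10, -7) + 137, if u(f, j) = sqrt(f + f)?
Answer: 137 - 88*I*sqrt(5) ≈ 137.0 - 196.77*I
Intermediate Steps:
u(f, j) = sqrt(2)*sqrt(f) (u(f, j) = sqrt(2*f) = sqrt(2)*sqrt(f))
-44*u(-10, -7) + 137 = -44*sqrt(2)*sqrt(-10) + 137 = -44*sqrt(2)*I*sqrt(10) + 137 = -88*I*sqrt(5) + 137 = 137 - 88*I*sqrt(5)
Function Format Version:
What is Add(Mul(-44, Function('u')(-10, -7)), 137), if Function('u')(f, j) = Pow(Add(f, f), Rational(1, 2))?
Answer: Add(137, Mul(-88, I, Pow(5, Rational(1, 2)))) ≈ Add(137.00, Mul(-196.77, I))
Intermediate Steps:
Function('u')(f, j) = Mul(Pow(2, Rational(1, 2)), Pow(f, Rational(1, 2))) (Function('u')(f, j) = Pow(Mul(2, f), Rational(1, 2)) = Mul(Pow(2, Rational(1, 2)), Pow(f, Rational(1, 2))))
Add(Mul(-44, Function('u')(-10, -7)), 137) = Add(Mul(-44, Mul(Pow(2, Rational(1, 2)), Pow(-10, Rational(1, 2)))), 137) = Add(Mul(-44, Mul(Pow(2, Rational(1, 2)), Mul(I, Pow(10, Rational(1, 2))))), 137) = Add(Mul(-44, Mul(2, I, Pow(5, Rational(1, 2)))), 137) = Add(Mul(-88, I, Pow(5, Rational(1, 2))), 137) = Add(137, Mul(-88, I, Pow(5, Rational(1, 2))))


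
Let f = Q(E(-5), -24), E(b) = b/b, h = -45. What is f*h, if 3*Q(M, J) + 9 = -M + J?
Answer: 510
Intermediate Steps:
E(b) = 1
Q(M, J) = -3 - M/3 + J/3 (Q(M, J) = -3 + (-M + J)/3 = -3 + (J - M)/3 = -3 + (-M/3 + J/3) = -3 - M/3 + J/3)
f = -34/3 (f = -3 - ⅓*1 + (⅓)*(-24) = -3 - ⅓ - 8 = -34/3 ≈ -11.333)
f*h = -34/3*(-45) = 510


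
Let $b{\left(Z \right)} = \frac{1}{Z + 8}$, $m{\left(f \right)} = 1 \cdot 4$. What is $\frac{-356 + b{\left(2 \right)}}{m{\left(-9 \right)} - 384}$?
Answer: $\frac{3559}{3800} \approx 0.93658$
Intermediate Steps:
$m{\left(f \right)} = 4$
$b{\left(Z \right)} = \frac{1}{8 + Z}$
$\frac{-356 + b{\left(2 \right)}}{m{\left(-9 \right)} - 384} = \frac{-356 + \frac{1}{8 + 2}}{4 - 384} = \frac{-356 + \frac{1}{10}}{-380} = \left(-356 + \frac{1}{10}\right) \left(- \frac{1}{380}\right) = \left(- \frac{3559}{10}\right) \left(- \frac{1}{380}\right) = \frac{3559}{3800}$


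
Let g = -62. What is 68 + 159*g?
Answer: -9790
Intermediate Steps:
68 + 159*g = 68 + 159*(-62) = 68 - 9858 = -9790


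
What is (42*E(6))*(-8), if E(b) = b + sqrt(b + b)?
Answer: -2016 - 672*sqrt(3) ≈ -3179.9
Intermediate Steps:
E(b) = b + sqrt(2)*sqrt(b) (E(b) = b + sqrt(2*b) = b + sqrt(2)*sqrt(b))
(42*E(6))*(-8) = (42*(6 + sqrt(2)*sqrt(6)))*(-8) = (42*(6 + 2*sqrt(3)))*(-8) = (252 + 84*sqrt(3))*(-8) = -2016 - 672*sqrt(3)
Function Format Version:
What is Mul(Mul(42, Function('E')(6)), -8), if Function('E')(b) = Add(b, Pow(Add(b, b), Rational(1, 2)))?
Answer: Add(-2016, Mul(-672, Pow(3, Rational(1, 2)))) ≈ -3179.9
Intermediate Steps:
Function('E')(b) = Add(b, Mul(Pow(2, Rational(1, 2)), Pow(b, Rational(1, 2)))) (Function('E')(b) = Add(b, Pow(Mul(2, b), Rational(1, 2))) = Add(b, Mul(Pow(2, Rational(1, 2)), Pow(b, Rational(1, 2)))))
Mul(Mul(42, Function('E')(6)), -8) = Mul(Mul(42, Add(6, Mul(Pow(2, Rational(1, 2)), Pow(6, Rational(1, 2))))), -8) = Mul(Mul(42, Add(6, Mul(2, Pow(3, Rational(1, 2))))), -8) = Mul(Add(252, Mul(84, Pow(3, Rational(1, 2)))), -8) = Add(-2016, Mul(-672, Pow(3, Rational(1, 2))))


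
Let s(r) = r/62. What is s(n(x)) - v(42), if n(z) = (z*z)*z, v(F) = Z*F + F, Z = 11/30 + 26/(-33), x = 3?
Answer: -81409/3410 ≈ -23.874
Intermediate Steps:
Z = -139/330 (Z = 11*(1/30) + 26*(-1/33) = 11/30 - 26/33 = -139/330 ≈ -0.42121)
v(F) = 191*F/330 (v(F) = -139*F/330 + F = 191*F/330)
n(z) = z³ (n(z) = z²*z = z³)
s(r) = r/62 (s(r) = r*(1/62) = r/62)
s(n(x)) - v(42) = (1/62)*3³ - 191*42/330 = (1/62)*27 - 1*1337/55 = 27/62 - 1337/55 = -81409/3410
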